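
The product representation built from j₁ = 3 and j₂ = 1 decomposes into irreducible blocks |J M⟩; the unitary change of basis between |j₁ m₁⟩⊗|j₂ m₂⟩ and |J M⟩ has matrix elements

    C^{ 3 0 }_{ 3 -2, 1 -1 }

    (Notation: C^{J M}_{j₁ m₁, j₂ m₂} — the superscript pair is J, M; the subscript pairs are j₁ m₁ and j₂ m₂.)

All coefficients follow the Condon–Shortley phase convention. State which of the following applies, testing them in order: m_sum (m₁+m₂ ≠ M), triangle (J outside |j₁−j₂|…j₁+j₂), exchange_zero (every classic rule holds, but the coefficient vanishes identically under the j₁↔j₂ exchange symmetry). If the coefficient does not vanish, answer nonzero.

m_sum

m-sum: m₁+m₂ = -2+(-1) = -3, M = 0  ✗ ⇒ coefficient is 0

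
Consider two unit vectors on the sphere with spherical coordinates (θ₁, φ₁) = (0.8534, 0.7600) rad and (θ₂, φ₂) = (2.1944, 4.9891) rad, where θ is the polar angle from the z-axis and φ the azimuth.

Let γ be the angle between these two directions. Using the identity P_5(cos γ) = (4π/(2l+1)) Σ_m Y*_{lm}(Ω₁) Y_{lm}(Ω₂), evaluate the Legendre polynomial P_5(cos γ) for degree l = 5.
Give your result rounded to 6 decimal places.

0.308554

Expand P_5 via completeness: Σ_{m} conj(Y_{5,m}) at Ω₁ times Y_{5,m} at Ω₂ —
  term(m=-5) = (-0.012236, -0.013806)   from Y*(Ω₁)=(-0.089181, -0.068987), Y(Ω₂)=(0.160758, 0.030457)
  term(m=-4) = (0.041043, -0.108265)   from Y*(Ω₁)=(-0.309472, 0.031549), Y(Ω₂)=(-0.166556, 0.332858)
  term(m=-3) = (0.162589, -0.019758)   from Y*(Ω₁)=(-0.278549, 0.324595), Y(Ω₂)=(-0.282602, -0.258385)
  term(m=-2) = (0.001602, 0.002321)   from Y*(Ω₁)=(0.009528, 0.187409), Y(Ω₂)=(0.012785, -0.007899)
  term(m=-1) = (-0.043815, 0.083489)   from Y*(Ω₁)=(-0.197328, -0.187551), Y(Ω₂)=(-0.094618, -0.333167)
  term(m=+0) = (-0.028274, -0.000000)   from Y*(Ω₁)=(-0.268018, -0.000000), Y(Ω₂)=(0.105494, 0.000000)
  term(m=+1) = (-0.043815, -0.083489)   from Y*(Ω₁)=(0.197328, -0.187551), Y(Ω₂)=(0.094618, -0.333167)
  term(m=+2) = (0.001602, -0.002321)   from Y*(Ω₁)=(0.009528, -0.187409), Y(Ω₂)=(0.012785, 0.007899)
  term(m=+3) = (0.162589, 0.019758)   from Y*(Ω₁)=(0.278549, 0.324595), Y(Ω₂)=(0.282602, -0.258385)
  term(m=+4) = (0.041043, 0.108265)   from Y*(Ω₁)=(-0.309472, -0.031549), Y(Ω₂)=(-0.166556, -0.332858)
  term(m=+5) = (-0.012236, 0.013806)   from Y*(Ω₁)=(0.089181, -0.068987), Y(Ω₂)=(-0.160758, 0.030457)
Σ over m = (0.270094, 0.000000); ×(4π/11) → (0.308554, 0.000000). Real part: 0.308554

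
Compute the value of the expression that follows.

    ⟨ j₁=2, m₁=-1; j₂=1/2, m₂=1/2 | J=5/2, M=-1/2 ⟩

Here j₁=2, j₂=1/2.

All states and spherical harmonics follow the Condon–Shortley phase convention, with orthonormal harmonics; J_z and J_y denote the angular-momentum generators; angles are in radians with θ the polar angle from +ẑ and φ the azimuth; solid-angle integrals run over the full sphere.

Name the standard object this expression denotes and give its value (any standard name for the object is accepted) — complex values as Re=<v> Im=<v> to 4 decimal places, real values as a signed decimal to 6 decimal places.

Clebsch–Gordan coefficient, +√(2/5) ≈ +0.632456

This is a Clebsch–Gordan (vector-coupling) coefficient.
j₁+j₂−J=0  J+j₁−j₂=4  J−j₁+j₂=1  j₁+j₂+J+1=6
(j₁±m₁, j₂±m₂, J±M) = (1,3,1,0,2,3)
P² = 72/5
sum k=0..0:
  [0] +1/6 = 1/6
S = 1/6
C² = P²·S² = 2/5 ; C = +0.632456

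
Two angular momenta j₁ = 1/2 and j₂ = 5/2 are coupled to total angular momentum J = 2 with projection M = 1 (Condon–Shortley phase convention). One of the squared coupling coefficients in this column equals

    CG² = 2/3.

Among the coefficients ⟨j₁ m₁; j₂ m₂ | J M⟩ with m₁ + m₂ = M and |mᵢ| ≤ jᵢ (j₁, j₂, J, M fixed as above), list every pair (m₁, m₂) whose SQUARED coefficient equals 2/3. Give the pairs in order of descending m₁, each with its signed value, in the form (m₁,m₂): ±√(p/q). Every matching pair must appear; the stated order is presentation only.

Admissible pairs with m₁+m₂ = M = 1: (-1/2,3/2), (1/2,1/2)
  (m₁,m₂)=(1/2,1/2): CG² = 1/3, CG = +√(1/3)
  (m₁,m₂)=(-1/2,3/2): CG² = 2/3, CG = −√(2/3)   ← matches the target
Pairs with CG² = 2/3: (-1/2,3/2): −√(2/3)

(-1/2,3/2): −√(2/3)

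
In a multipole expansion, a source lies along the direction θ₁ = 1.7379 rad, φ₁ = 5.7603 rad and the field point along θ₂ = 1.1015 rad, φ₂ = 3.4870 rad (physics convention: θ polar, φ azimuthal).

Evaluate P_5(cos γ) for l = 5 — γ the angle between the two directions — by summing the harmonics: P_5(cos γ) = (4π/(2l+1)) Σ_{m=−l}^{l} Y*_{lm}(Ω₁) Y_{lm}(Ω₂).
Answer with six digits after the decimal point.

Addition theorem: P_5(cos γ) = (4π/11) Σ_m Y*_{lm}(Ω₁) Y_{lm}(Ω₂), m = −5…5:
  term(m=-5) = 0.04108 - 0.10563j   from Y*(Ω₁)=-0.37395 - 0.21768j, Y(Ω₂)=0.04076 + 0.25874j
  term(m=-4) = 0.09166 - 0.03156j   from Y*(Ω₁)=0.11483 + 0.20021j, Y(Ω₂)=0.07898 - 0.41253j
  term(m=-3) = -0.04418 - 0.02629j   from Y*(Ω₁)=-0.00053 + 0.24910j, Y(Ω₂)=-0.10514 + 0.17758j
  term(m=-2) = 0.00977 + 0.05840j   from Y*(Ω₁)=0.12598 - 0.21749j, Y(Ω₂)=-0.18157 + 0.15010j
  term(m=-1) = 0.03610 - 0.04264j   from Y*(Ω₁)=0.17204 - 0.09917j, Y(Ω₂)=0.26475 - 0.09526j
  term(m=+0) = -0.04476 + 0.00000j   from Y*(Ω₁)=-0.25505 + 0.00000j, Y(Ω₂)=0.17549 + 0.00000j
  term(m=+1) = 0.03610 + 0.04264j   from Y*(Ω₁)=-0.17204 - 0.09917j, Y(Ω₂)=-0.26475 - 0.09526j
  term(m=+2) = 0.00977 - 0.05840j   from Y*(Ω₁)=0.12598 + 0.21749j, Y(Ω₂)=-0.18157 - 0.15010j
  term(m=+3) = -0.04418 + 0.02629j   from Y*(Ω₁)=0.00053 + 0.24910j, Y(Ω₂)=0.10514 + 0.17758j
  term(m=+4) = 0.09166 + 0.03156j   from Y*(Ω₁)=0.11483 - 0.20021j, Y(Ω₂)=0.07898 + 0.41253j
  term(m=+5) = 0.04108 + 0.10563j   from Y*(Ω₁)=0.37395 - 0.21768j, Y(Ω₂)=-0.04076 + 0.25874j
Accumulated sum 0.22411 + 0.00000j; after 4π/(2l+1) scaling, 0.25602 + 0.00000j ⇒ P_5 = 0.256024

0.256024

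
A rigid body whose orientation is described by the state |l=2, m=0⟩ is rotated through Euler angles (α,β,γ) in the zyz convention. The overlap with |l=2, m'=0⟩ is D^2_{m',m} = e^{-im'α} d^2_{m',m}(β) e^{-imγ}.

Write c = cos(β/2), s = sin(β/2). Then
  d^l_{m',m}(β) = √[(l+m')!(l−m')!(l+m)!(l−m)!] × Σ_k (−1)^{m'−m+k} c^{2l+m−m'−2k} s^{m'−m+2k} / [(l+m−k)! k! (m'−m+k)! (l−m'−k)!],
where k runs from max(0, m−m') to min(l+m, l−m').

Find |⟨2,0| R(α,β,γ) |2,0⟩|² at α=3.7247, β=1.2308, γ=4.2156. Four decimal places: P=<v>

Split into d^2_{0,0}(β=1.2308) × two z-phases.
c=cos(1.230800/2)=0.816543, s=sin(1.230800/2)=0.577285; N=√[2·2·2·2]=4.000000
k∈{0,1,2} keeps every argument non-negative
  k=0: (−1)^0·4.0000/(4)·0.8165^4·0.5773^0 = +0.444545
  k=1: (−1)^1·4.0000/(1)·0.8165^2·0.5773^2 = -0.888789
  k=2: (−1)^2·4.0000/(4)·0.8165^0·0.5773^4 = +0.111061
d^2_{0,0}(1.2308) = +0.444545 -0.888789 +0.111061 = -0.333183
|D^2_{0,0}|² = |d^2_{0,0}(β)|² = (-0.333183)² = 0.111011 (the z-rotation phases have unit modulus)

P=0.1110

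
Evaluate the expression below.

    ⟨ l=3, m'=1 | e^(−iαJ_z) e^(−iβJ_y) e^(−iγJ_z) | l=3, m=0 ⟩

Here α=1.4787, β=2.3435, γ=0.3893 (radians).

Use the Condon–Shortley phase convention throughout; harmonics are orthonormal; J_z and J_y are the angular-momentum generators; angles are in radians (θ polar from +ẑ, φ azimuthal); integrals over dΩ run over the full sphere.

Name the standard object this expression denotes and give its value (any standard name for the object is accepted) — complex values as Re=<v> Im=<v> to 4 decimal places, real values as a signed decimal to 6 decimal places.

This is a Wigner D-matrix element — the rotation-matrix element ⟨l m'| R(α,β,γ) |l m⟩ in the angular-momentum basis.
D^3_{1,0}(1.4787,2.3435,0.3893) = e^{-i·1·1.4787}·d^3_{1,0}(2.3435)·e^{-i·0·0.3893}. Compute d first:
c=cos(2.343500/2)=0.388540, s=sin(2.343500/2)=0.921432; N=√[24·2·6·6]=41.569219
k∈{0,1,2} keeps every argument non-negative
  k=0: (−1)^1·41.5692/(12)·0.3885^5·0.9214^1 = -0.028264
  k=1: (−1)^2·41.5692/(4)·0.3885^3·0.9214^3 = +0.476879
  k=2: (−1)^3·41.5692/(12)·0.3885^1·0.9214^5 = -0.894010
d^3_{1,0}(2.3435) = -0.028264 +0.476879 -0.894010 = -0.445395
Phases: e^{-i·(1)·1.4787}=+0.091966-0.995762i, e^{-i·(0)·0.3893}=+1.000000+0.000000i ⇒ D=-0.040961+0.443508i

Wigner D-matrix element, Re=-0.0410 Im=0.4435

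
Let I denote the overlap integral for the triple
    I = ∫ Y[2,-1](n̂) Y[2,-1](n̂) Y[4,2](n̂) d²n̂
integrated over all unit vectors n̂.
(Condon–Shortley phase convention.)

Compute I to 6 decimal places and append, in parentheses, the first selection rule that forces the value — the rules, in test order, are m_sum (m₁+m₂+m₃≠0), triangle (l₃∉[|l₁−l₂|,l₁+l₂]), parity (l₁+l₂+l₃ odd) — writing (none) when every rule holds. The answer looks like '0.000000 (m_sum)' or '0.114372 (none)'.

0.254875 (none)

Rules hold: Σm=0, L=8 even, 0≤4≤4.
N = 5·5·9 = 225
Δ = 0!·4!·4!/9! = 1/630
Racah Σ t=0..0: t=0:+1/16 = 1/16
⇒ 3j(2 2 4; 0 0 0)² = 2/35, sgn +1
Racah Σ t=0..0: t=0:+1/36 = 1/36
⇒ 3j(2 2 4; -1 -1 2)² = 4/63, sgn +1
4πI² = N·(3j₀)²·(3jₘ)² = 40/49
I = +1·√(0.816327/4π) = 0.25487487
No selection rule forces the value: the integral is nonzero (none).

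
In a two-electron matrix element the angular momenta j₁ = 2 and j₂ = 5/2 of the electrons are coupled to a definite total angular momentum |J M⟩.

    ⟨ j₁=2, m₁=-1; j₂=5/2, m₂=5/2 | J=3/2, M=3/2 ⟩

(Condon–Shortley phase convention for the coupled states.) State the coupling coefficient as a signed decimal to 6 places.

j₁+j₂−J=3  J+j₁−j₂=1  J−j₁+j₂=2  j₁+j₂+J+1=7
(j₁±m₁, j₂±m₂, J±M) = (1,3,5,0,3,0)
P² = 288/7
sum k=3..3:
  [3] −1/12 = -1/12
S = -1/12
C² = P²·S² = 2/7 ; C = -0.534522

−√(2/7) ≈ -0.534522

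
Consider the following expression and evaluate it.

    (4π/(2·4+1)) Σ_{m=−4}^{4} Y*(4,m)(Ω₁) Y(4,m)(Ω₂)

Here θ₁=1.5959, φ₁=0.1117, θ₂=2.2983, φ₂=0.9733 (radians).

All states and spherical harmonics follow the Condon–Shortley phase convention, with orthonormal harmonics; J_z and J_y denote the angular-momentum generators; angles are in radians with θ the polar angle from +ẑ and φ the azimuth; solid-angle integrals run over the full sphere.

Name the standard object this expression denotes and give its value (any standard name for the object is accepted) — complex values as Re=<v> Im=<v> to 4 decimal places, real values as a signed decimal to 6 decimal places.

Legendre polynomial (addition theorem), -0.293566

This sum is the spherical-harmonic addition theorem: it equals the Legendre polynomial P_l(cos γ) of the angle γ between the two directions.
Term-by-term m-sum for l=4 (normalisation 4π/9 = 1.396263):
  [-4]  conj(Y_{4,-4})(Ω₁) = +0.398588+0.190969i ; Y_{4,-4}(Ω₂) = -0.100583+0.094005i ; Δ = -0.058043+0.018261i
  [-3]  conj(Y_{4,-3})(Ω₁) = -0.029643-0.010323i ; Y_{4,-3}(Ω₂) = +0.338246+0.076240i ; Δ = -0.009240-0.005752i
  [-2]  conj(Y_{4,-2})(Ω₁) = -0.324567-0.073739i ; Y_{4,-2}(Ω₂) = -0.143511-0.363729i ; Δ = +0.019758+0.128637i
  [-1]  conj(Y_{4,-1})(Ω₁) = +0.035340+0.003964i ; Y_{4,-1}(Ω₂) = -0.012642+0.018579i ; Δ = -0.000520+0.000606i
  [+0]  conj(Y_{4,0})(Ω₁) = +0.315359-0.000000i ; Y_{4,0}(Ω₂) = -0.362002+0.000000i ; Δ = -0.114160+0.000000i
  [+1]  conj(Y_{4,1})(Ω₁) = -0.035340+0.003964i ; Y_{4,1}(Ω₂) = +0.012642+0.018579i ; Δ = -0.000520-0.000606i
  [+2]  conj(Y_{4,2})(Ω₁) = -0.324567+0.073739i ; Y_{4,2}(Ω₂) = -0.143511+0.363729i ; Δ = +0.019758-0.128637i
  [+3]  conj(Y_{4,3})(Ω₁) = +0.029643-0.010323i ; Y_{4,3}(Ω₂) = -0.338246+0.076240i ; Δ = -0.009240+0.005752i
  [+4]  conj(Y_{4,4})(Ω₁) = +0.398588-0.190969i ; Y_{4,4}(Ω₂) = -0.100583-0.094005i ; Δ = -0.058043-0.018261i
Total Σ_m = -0.210251-0.000000i. Multiply by 1.396263: -0.293566-0.000000i. P_4(cos γ) = -0.293566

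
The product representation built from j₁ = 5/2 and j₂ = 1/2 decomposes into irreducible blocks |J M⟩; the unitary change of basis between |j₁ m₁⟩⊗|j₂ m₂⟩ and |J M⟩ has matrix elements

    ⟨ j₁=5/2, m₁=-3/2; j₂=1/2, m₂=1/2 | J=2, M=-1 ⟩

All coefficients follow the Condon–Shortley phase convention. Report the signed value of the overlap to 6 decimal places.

triangle: 1!·4!·0!/6! = 24/720
(j±m)!: 1!·4!·1!·0!·1!·3! = 144
prefactor² = (2J+1)·Δ·N² = 24
  k=1: −1/(1!·0!·3!·0!·1!·0!) = -1/6
Σ = -1/6  ⇒  CG² = 24·(-1/6)² = 2/3
CG = −√(2/3) = -0.816497

-0.816497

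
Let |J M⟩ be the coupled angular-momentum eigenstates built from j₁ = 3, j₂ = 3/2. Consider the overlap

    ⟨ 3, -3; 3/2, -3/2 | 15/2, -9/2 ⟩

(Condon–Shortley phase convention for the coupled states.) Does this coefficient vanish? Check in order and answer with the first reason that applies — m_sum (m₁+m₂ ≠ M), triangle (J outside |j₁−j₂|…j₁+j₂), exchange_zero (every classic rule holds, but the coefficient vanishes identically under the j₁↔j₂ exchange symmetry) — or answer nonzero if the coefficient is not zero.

m-sum: m₁+m₂ = -3+(-3/2) = -9/2, M = -9/2  ✓
triangle: need |j₁−j₂| ≤ J ≤ j₁+j₂, i.e. J ∈ [3/2, 9/2]; J = 15/2 is outside ✗ ⇒ coefficient is 0

triangle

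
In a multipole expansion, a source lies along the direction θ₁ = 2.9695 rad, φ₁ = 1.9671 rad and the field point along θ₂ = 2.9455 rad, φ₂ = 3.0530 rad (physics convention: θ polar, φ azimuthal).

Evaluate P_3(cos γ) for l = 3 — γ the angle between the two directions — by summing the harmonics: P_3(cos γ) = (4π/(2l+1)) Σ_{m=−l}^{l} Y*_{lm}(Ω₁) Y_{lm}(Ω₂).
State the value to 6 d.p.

0.893837

Summing Y*_{l m}(θ₁,φ₁)·Y_{l m}(θ₂,φ₂) over m ∈ [−3, 3]; prefactor 4π/(2·3+1) = 1.795196:
  m=-3: (+0.001944-0.000781i) × (-0.002978-0.000811i) = -0.000006+0.000001i  (running Σ = -0.000006+0.000001i)
  m=-2: (+0.020727+0.021028i) × (-0.037457-0.006707i) = -0.000635-0.000927i  (running Σ = -0.000642-0.000926i)
  m=-1: (-0.082319+0.196728i) × (-0.238979-0.021227i) = +0.023849-0.045266i  (running Σ = +0.023207-0.046192i)
  m=0: (-0.681420-0.000000i) × (-0.662574+0.000000i) = +0.451491+0.000000i  (running Σ = +0.474698-0.046192i)
  m=1: (+0.082319+0.196728i) × (+0.238979-0.021227i) = +0.023849+0.045266i  (running Σ = +0.498547-0.000926i)
  m=2: (+0.020727-0.021028i) × (-0.037457+0.006707i) = -0.000635+0.000927i  (running Σ = +0.497911+0.000001i)
  m=3: (-0.001944-0.000781i) × (+0.002978-0.000811i) = -0.000006-0.000001i  (running Σ = +0.497905-0.000000i)
Accumulated sum +0.497905-0.000000i; after 4π/(2l+1) scaling, +0.893837-0.000000i ⇒ P_3 = 0.893837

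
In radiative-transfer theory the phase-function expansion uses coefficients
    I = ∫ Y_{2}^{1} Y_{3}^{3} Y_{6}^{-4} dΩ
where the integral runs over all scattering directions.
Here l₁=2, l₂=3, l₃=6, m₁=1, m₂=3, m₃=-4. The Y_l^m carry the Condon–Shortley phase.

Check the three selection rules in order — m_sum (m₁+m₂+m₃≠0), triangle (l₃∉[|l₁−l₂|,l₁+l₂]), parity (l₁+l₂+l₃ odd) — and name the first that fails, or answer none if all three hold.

triangle

azimuthal sum: 1 + 3 − 4 = 0  ✓
l₃ must lie in [1,5]; have l₃=6  ✗
L = 2 + 3 + 6 = 11 (odd)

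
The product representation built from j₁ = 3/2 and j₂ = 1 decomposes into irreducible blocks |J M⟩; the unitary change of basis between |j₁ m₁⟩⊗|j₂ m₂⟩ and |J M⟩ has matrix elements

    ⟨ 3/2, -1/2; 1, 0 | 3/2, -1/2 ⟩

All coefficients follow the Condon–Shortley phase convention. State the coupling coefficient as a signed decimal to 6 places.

√[4·1!2!1!/5! · 1!2!1!1!1!2!] = √(4/15)
  +(−1)^0/∏(0,1,2,1,0,0)! = 1/2  (running 1/2)
  +(−1)^1/∏(1,0,1,0,1,1)! = -1  (running -1/2)
⟨..|..⟩ = √(4/15)·(-1/2) = -0.258199

−√(1/15) = -0.258199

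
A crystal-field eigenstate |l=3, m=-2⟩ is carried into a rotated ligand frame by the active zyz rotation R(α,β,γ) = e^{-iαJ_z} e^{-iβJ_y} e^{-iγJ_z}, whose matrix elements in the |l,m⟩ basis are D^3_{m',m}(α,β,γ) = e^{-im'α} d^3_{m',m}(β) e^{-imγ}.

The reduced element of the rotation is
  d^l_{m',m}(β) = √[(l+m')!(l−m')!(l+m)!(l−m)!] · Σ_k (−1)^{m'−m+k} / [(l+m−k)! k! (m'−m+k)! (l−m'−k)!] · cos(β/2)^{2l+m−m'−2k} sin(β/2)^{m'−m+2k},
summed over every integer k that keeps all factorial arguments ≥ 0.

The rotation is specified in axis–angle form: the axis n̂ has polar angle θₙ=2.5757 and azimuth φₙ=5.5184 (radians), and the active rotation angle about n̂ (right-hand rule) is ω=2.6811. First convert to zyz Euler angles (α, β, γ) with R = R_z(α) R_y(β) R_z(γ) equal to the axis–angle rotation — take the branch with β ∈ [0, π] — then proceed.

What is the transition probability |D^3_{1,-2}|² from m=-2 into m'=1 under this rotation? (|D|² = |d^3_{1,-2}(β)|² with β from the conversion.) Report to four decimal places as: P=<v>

P=0.2058

Axis–angle → zyz. n̂ = (sinθₙcosφₙ, sinθₙsinφₙ, cosθₙ) = (+0.386863, -0.371234, -0.844110), ω = 2.6811.
R = I cosω + sinω [n̂]ₓ + (1−cosω) n̂n̂ᵀ gives
  R = [-0.612098, +0.102840, -0.784067; -0.647387, -0.634560, +0.422166; -0.454121, +0.766001, +0.454990]
β = atan2(√(R₁₃²+R₂₃²), R₃₃) = 1.098435; α = atan2(R₂₃, R₁₃) mod 2π = 2.647675; γ = atan2(R₃₂, −R₃₁) mod 2π = 1.035653
First d^3_{1,-2}(β=1.0984), then the phase factors e^{-i(1)α} and e^{-i(-2)γ}:
With c≡cos(β/2)=0.852933 and s≡sin(β/2)=0.522020, N=[24·2·1·120]^{1/2}=75.894664
The bounds max(0,m−m')=0 and min(l+m,l−m')=1 give 2 terms
  k=0: (−1)^3·75.8947/(12)·0.8529^3·0.5220^3 = -0.558260
  k=1: (−1)^4·75.8947/(24)·0.8529^1·0.5220^5 = +0.104557
d^3_{1,-2}(1.0984) = -0.558260 +0.104557 = -0.453704
|D^3_{1,-2}|² = |d^3_{1,-2}(β)|² = (-0.453704)² = 0.205847 (the z-rotation phases have unit modulus)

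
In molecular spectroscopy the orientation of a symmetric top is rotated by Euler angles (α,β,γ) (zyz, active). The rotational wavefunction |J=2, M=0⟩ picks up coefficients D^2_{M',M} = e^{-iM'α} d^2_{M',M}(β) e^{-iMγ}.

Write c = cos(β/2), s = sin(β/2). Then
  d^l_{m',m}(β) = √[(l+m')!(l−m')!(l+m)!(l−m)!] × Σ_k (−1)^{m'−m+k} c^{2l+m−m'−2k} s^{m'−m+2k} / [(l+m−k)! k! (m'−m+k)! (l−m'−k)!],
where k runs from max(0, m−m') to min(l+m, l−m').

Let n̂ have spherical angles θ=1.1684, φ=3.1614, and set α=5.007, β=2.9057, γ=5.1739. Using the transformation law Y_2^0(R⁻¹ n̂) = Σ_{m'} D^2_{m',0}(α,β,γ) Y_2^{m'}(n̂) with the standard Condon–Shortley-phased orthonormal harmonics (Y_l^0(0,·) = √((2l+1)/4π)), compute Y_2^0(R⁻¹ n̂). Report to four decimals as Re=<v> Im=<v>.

Re=-0.1329 Im=0.0000

Need the full column D^2_{m',0} for m'=−2..2 at α=5.0070, β=2.9057, γ=5.1739.
cos(β/2)=0.117673, sin(β/2)=0.993052
d^2_{-2,0}: single k=2 term ⇒ +0.033448;  D = -0.027808-0.018588i
d^2_{-1,0}: k∈[1..2] ⇒ +0.003963 -0.282273 = -0.278309;  D = -0.080812+0.266318i
d^2_{0,0}: k∈[0..2] ⇒ +0.000192 -0.054621 +0.972498 = +0.918069;  D = +0.918069+0.000000i
d^2_{1,0}: k∈[0..1] ⇒ -0.003963 +0.282273 = +0.278309;  D = +0.080812+0.266318i
d^2_{2,0}: single k=0 term ⇒ +0.033448;  D = -0.027808+0.018588i
Y_2^{m'}(θ=1.1684,φ=3.1614) and Σ D·Y over m':
  (-0.0278-0.0186i)·(+0.3268-0.0130i)  (-0.0808+0.2663i)·(-0.2783+0.0055i)  (+0.9181+0.0000i)·(-0.1703+0.0000i)  (+0.0808+0.2663i)·(+0.2783+0.0055i)  (-0.0278+0.0186i)·(+0.3268+0.0130i)
Y_2^0(R⁻¹ n̂) = -0.132934-0.000000i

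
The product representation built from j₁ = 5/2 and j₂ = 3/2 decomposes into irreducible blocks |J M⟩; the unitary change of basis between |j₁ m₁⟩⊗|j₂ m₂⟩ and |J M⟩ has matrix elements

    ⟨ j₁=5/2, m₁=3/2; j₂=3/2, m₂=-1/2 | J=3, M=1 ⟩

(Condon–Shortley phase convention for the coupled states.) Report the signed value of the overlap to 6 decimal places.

triangle: 1!×4!×2!/8! = 48/40320
(j±m)!: 4!×1!×1!×2!×4!×2! = 2304
prefactor² = (2J+1)×Δ×N² = 96/5
  k=0: +1/(0!×1!×1!×1!×3!×1!) = 1/6
  k=1: −1/(1!×0!×0!×0!×4!×2!) = -1/48
Σ = 7/48  ⇒  CG² = 96/5×(7/48)² = 49/120
CG = +√(49/120) = +0.639010

+√(49/120) = +0.639010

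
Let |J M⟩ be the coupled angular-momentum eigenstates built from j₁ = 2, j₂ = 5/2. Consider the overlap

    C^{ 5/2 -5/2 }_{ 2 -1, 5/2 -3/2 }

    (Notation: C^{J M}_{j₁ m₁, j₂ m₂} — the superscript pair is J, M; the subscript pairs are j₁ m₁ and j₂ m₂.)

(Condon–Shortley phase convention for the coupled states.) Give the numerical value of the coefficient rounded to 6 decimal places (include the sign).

-0.654654  (= −√(3/7))

√[6·2!2!3!/8! · 1!3!1!4!0!5!] = √(432/7)
  +(−1)^1/∏(1,1,2,0,0,3)! = -1/12  (running -1/12)
⟨..|..⟩ = √(432/7)·(-1/12) = -0.654654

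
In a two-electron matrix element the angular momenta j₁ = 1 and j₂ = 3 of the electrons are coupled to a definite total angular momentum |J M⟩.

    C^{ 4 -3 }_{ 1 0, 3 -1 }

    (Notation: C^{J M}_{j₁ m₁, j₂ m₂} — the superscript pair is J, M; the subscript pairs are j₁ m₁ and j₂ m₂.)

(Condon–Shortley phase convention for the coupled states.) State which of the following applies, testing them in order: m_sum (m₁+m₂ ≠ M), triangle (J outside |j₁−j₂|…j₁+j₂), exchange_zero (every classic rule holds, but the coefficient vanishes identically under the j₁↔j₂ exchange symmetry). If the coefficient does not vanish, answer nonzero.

m_sum

m-sum: m₁+m₂ = 0+(-1) = -1, M = -3  ✗ ⇒ coefficient is 0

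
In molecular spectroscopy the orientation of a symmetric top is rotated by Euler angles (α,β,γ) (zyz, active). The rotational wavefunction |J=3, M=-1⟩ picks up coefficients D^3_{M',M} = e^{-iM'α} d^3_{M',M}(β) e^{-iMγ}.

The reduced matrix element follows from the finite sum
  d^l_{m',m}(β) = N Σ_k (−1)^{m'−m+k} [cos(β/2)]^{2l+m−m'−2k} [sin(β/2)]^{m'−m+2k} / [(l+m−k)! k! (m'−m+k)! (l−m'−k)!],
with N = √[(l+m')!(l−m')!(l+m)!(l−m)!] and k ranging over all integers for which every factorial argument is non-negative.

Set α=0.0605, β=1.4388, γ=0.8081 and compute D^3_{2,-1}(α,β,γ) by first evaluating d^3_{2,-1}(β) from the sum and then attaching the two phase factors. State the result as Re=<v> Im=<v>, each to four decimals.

Re=-0.3669 Im=-0.3011

First d^3_{2,-1}(β=1.4388), then the phase factors e^{-i(2)α} and e^{-i(-1)γ}:
With c≡cos(β/2)=0.752201 and s≡sin(β/2)=0.658933, N=[120·1·2·24]^{1/2}=75.894664
k∈{0,1} keeps every argument non-negative
  k=0: (−1)^3·75.8947/(12)·0.7522^3·0.6589^3 = -0.770117
  k=1: (−1)^4·75.8947/(24)·0.7522^1·0.6589^5 = +0.295489
d^3_{2,-1}(1.4388) = -0.770117 +0.295489 = -0.474628
Attach z-rotation phases: D = e^{-i(2)(0.0605)}·(-0.474628)·e^{-i(-1)(0.8081)} = -0.366929-0.301055i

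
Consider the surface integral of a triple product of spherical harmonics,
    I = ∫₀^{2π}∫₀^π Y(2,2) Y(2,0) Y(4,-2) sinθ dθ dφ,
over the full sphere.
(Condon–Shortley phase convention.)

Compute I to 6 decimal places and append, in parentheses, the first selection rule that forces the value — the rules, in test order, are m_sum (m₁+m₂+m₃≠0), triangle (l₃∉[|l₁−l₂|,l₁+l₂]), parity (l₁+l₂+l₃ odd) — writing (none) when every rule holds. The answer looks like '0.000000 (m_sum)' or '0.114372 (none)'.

Checks pass: Σm=0; 8 even; l₃=4∈[0,4].
(2·2+1)(2·2+1)(2·4+1) = 225
Δ: 0! 4! 4! / 9! → 1/630
sum: t=0:+1/16 = 1/16
3j²(2 2 4; 0 0 0) = Δ·Π!·Σ² = 2/35  (sign +1)
sum: t=0:+1/96 = 1/96
3j²(2 2 4; 2 0 -2) = Δ·Π!·Σ² = 1/42  (sign +1)
combine: 4πI² = 225·2/35·1/42 = 15/49
take √, sign +1: I = 0.15607835
No selection rule forces the value: the integral is nonzero (none).

0.156078 (none)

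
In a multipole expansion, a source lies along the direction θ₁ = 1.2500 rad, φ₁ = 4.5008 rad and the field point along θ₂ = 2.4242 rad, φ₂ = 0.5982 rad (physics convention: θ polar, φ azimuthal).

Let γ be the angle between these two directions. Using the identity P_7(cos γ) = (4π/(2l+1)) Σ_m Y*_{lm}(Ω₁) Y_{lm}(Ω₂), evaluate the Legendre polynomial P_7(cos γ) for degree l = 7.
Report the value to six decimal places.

Term-by-term m-sum for l=7 (normalisation 4π/15 = 0.837758):
  m=-7: Y*=(0.345199, 0.031038)  Y=(-0.013302, 0.022967)  product (-0.005305, 0.007515)
  m=-6: Y*=(-0.127860, 0.411495)  Y=(0.102610, -0.049264)  product (0.007152, 0.048522)
  m=-5: Y*=(-0.071994, -0.040540)  Y=(-0.284297, -0.043140)  product (0.018719, 0.014631)
  m=-4: Y*=(-0.212361, 0.239968)  Y=(0.331518, 0.308094)  product (-0.144334, 0.014127)
  m=-3: Y*=(-0.120465, -0.163577)  Y=(-0.081123, -0.356401)  product (-0.048526, 0.056203)
  m=-2: Y*=(-0.221859, 0.099923)  Y=(0.025259, -0.064283)  product (0.000819, 0.016786)
  m=-1: Y*=(-0.050296, -0.234147)  Y=(-0.326251, 0.222339)  product (0.068469, 0.065208)
  m=+0: Y*=(-0.217671, -0.000000)  Y=(0.053119, 0.000000)  product (-0.011562, -0.000000)
  m=+1: Y*=(0.050296, -0.234147)  Y=(0.326251, 0.222339)  product (0.068469, -0.065208)
  m=+2: Y*=(-0.221859, -0.099923)  Y=(0.025259, 0.064283)  product (0.000819, -0.016786)
  m=+3: Y*=(0.120465, -0.163577)  Y=(0.081123, -0.356401)  product (-0.048526, -0.056203)
  m=+4: Y*=(-0.212361, -0.239968)  Y=(0.331518, -0.308094)  product (-0.144334, -0.014127)
  m=+5: Y*=(0.071994, -0.040540)  Y=(0.284297, -0.043140)  product (0.018719, -0.014631)
  m=+6: Y*=(-0.127860, -0.411495)  Y=(0.102610, 0.049264)  product (0.007152, -0.048522)
  m=+7: Y*=(-0.345199, 0.031038)  Y=(0.013302, 0.022967)  product (-0.005305, -0.007515)
Total Σ_m = (-0.217575, 0.000000). Multiply by 0.837758: (-0.182275, 0.000000). P_7(cos γ) = -0.182275

-0.182275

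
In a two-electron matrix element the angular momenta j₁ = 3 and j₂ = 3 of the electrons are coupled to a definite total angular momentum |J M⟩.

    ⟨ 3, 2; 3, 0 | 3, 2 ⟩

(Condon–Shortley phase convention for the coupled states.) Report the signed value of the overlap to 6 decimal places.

−√(1/6) = -0.408248

√[7·3!3!3!/10! · 5!1!3!3!5!1!] = √(216)
  +(−1)^0/∏(0,3,1,3,2,0)! = 1/72  (running 1/72)
  +(−1)^1/∏(1,2,0,2,3,1)! = -1/24  (running -1/36)
⟨..|..⟩ = √(216)·(-1/36) = -0.408248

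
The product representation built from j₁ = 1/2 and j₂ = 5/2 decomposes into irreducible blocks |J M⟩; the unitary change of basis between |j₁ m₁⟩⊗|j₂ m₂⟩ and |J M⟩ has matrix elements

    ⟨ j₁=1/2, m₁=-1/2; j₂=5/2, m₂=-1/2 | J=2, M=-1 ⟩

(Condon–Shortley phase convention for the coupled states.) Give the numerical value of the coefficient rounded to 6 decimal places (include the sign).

−√(1/3) = -0.577350

j₁+j₂−J=1  J+j₁−j₂=0  J−j₁+j₂=4  j₁+j₂+J+1=6
(j₁±m₁, j₂±m₂, J±M) = (0,1,2,3,1,3)
P² = 12
sum k=1..1:
  [1] −1/6 = -1/6
S = -1/6
C² = P²·S² = 1/3 ; C = -0.577350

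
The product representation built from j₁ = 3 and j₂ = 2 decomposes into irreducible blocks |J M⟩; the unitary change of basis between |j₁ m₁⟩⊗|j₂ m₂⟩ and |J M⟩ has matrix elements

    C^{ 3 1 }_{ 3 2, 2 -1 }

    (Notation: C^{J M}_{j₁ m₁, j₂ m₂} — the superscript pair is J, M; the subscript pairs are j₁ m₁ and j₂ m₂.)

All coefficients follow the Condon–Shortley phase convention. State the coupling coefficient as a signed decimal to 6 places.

+0.500000

triangle: 2!×4!×2!/9! = 96/362880
(j±m)!: 5!×1!×1!×3!×4!×2! = 34560
prefactor² = (2J+1)×Δ×N² = 64
  k=0: +1/(0!×2!×1!×1!×3!×1!) = 1/12
  k=1: −1/(1!×1!×0!×0!×4!×2!) = -1/48
Σ = 1/16  ⇒  CG² = 64×(1/16)² = 1/4
CG = +√(1/4) = +0.500000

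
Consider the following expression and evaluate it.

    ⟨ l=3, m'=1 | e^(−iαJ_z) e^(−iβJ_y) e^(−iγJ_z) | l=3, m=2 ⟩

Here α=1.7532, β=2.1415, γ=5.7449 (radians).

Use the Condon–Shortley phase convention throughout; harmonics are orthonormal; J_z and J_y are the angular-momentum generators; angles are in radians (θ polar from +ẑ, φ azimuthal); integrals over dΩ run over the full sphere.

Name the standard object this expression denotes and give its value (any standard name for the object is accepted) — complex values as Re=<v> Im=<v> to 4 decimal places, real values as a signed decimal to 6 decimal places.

Wigner D-matrix element, Re=-0.3125 Im=0.2510

This is a Wigner D-matrix element — the rotation-matrix element ⟨l m'| R(α,β,γ) |l m⟩ in the angular-momentum basis.
Split into d^3_{1,2}(β=2.1415) × two z-phases.
With c≡cos(β/2)=0.479466 and s≡sin(β/2)=0.877560, N=[24·2·120·1]^{1/2}=75.894664
Admissible k: 1..2 (factorial args all ≥0)
  k=1: (−1)^0·75.8947/(24)·0.4795^5·0.8776^1 = +0.070318
  k=2: (−1)^1·75.8947/(12)·0.4795^3·0.8776^3 = -0.471124
d^3_{1,2}(2.1415) = +0.070318 -0.471124 = -0.400806
Phases: e^{-i·(1)·1.7532}=-0.181394-0.983411i, e^{-i·(2)·5.7449}=+0.474350+0.880336i ⇒ D=-0.312503+0.250972i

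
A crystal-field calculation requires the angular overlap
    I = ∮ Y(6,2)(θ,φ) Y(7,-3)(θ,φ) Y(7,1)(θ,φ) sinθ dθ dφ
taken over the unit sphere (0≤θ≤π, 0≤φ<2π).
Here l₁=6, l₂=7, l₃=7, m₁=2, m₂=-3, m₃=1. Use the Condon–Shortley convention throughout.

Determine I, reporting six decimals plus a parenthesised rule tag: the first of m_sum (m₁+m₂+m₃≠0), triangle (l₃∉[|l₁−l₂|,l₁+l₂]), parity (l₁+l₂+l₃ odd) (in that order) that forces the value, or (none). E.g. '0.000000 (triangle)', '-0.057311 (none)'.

Checks pass: Σm=0; 20 even; l₃=7∈[1,13].
(2·6+1)(2·7+1)(2·7+1) = 2925
Δ: 6! 6! 8! / 21! → 1/2444321880
sum: t=0:+1/2612736000 t=1:−1/20736000 t=2:+1/1658880 t=3:−1/746496 t=4:+1/1658880 t=5:−1/20736000 t=6:+1/2612736000 = -1/4354560
3j²(6 7 7; 0 0 0) = Δ·Π!·Σ² = 1000/138567  (sign +1)
sum: t=0:+1/19906560 t=1:−1/3110400 t=2:+1/3317760 t=3:−1/21772800 t=4:+1/1393459200 = -1/66355200
3j²(6 7 7; 2 -3 1) = Δ·Π!·Σ² = 21/92378  (sign -1)
combine: 4πI² = 2925·1000/138567·21/92378 = 787500/164109517
take √, sign -1: I = -0.01954130
No selection rule forces the value: the integral is nonzero (none).

-0.019541 (none)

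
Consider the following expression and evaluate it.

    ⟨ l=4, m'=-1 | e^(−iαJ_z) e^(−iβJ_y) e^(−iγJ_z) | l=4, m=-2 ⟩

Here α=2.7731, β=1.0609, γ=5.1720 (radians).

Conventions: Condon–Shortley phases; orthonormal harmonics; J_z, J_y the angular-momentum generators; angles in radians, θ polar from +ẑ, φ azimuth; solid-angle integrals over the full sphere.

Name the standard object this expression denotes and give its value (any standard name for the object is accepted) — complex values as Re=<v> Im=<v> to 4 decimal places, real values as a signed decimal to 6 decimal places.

Wigner D-matrix element, Re=0.2116 Im=0.1299

This is a Wigner D-matrix element — the rotation-matrix element ⟨l m'| R(α,β,γ) |l m⟩ in the angular-momentum basis.
First d^4_{-1,-2}(β=1.0609), then the phase factors e^{-i(-1)α} and e^{-i(-2)γ}:
With c≡cos(β/2)=0.862579 and s≡sin(β/2)=0.505922, N=[6·120·2·720]^{1/2}=1018.233765
Admissible k: 0..2 (factorial args all ≥0)
  k=0: (−1)^1·1018.2338/(240)·0.8626^7·0.5059^1 = -0.762629
  k=1: (−1)^2·1018.2338/(48)·0.8626^5·0.5059^3 = +1.311751
  k=2: (−1)^3·1018.2338/(72)·0.8626^3·0.5059^5 = -0.300835
d^4_{-1,-2}(1.0609) = -0.762629 +1.311751 -0.300835 = +0.248287
Attach z-rotation phases: D = e^{-i(-1)(2.7731)}·(+0.248287)·e^{-i(-2)(5.1720)} = +0.211576+0.129931i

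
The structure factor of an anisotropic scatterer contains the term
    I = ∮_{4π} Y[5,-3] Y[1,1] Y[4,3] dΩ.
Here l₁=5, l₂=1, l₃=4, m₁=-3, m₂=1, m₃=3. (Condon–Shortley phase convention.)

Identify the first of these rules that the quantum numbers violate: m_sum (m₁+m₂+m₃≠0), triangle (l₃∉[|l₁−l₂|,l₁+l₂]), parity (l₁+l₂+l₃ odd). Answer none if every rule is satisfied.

Σmᵢ = 1  ✗
l₃∈[|l₁−l₂|,l₁+l₂]=[4,6], have l₃=4
Σlᵢ = 10 ⇒ even

m_sum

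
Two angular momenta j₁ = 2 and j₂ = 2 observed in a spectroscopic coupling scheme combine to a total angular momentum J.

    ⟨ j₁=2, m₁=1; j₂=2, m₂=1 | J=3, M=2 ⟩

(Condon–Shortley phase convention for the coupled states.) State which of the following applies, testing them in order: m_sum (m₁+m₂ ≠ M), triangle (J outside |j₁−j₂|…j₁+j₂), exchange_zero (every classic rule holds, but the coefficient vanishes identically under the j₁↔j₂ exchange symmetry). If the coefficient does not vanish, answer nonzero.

exchange_zero

m-sum: m₁+m₂ = 1+1 = 2, M = 2  ✓
triangle: |j₁−j₂| = 0 ≤ J = 3 ≤ j₁+j₂ = 4  ✓
exchange: j₁=j₂ and m₁=m₂, and (−1)^(j₁+j₂−J) = (−1)^1 = −1 forces ⟨j₁m₁;j₂m₂|JM⟩ = −⟨j₂m₂;j₁m₁|JM⟩ = −⟨j₁m₁;j₂m₂|JM⟩ ⇒ the coefficient vanishes identically
Racah sum check: Σ_k collapses to 0 ⇒ CG = 0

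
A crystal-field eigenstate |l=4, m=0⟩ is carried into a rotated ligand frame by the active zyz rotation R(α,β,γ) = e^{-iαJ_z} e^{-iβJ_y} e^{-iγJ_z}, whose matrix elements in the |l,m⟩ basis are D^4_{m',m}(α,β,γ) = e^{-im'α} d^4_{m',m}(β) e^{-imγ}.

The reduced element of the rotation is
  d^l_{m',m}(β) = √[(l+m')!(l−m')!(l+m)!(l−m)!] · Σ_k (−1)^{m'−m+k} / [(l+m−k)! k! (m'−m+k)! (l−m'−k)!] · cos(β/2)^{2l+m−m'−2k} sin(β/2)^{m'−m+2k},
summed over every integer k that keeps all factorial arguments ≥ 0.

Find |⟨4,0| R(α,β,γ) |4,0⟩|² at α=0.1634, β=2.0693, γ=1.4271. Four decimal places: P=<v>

D^4_{0,0}(0.1634,2.0693,1.4271) = e^{-i·0·0.1634}·d^4_{0,0}(2.0693)·e^{-i·0·1.4271}. Compute d first:
c=cos(2.069300/2)=0.510827, s=sin(2.069300/2)=0.859684; N=√[24·24·24·24]=576.000000
k: max(0,(0)−(0))=0 … min(4+(0),4−(0))=4
  k=0: (−1)^0·576.0000/(576)·0.5108^8·0.8597^0 = +0.004636
  k=1: (−1)^1·576.0000/(36)·0.5108^6·0.8597^2 = -0.210107
  k=2: (−1)^2·576.0000/(16)·0.5108^4·0.8597^4 = +1.338912
  k=3: (−1)^3·576.0000/(36)·0.5108^2·0.8597^6 = -1.685386
  k=4: (−1)^4·576.0000/(576)·0.5108^0·0.8597^8 = +0.298338
d^4_{0,0}(2.0693) = +0.004636 -0.210107 +1.338912 -1.685386 +0.298338 = -0.253606
|D^4_{0,0}|² = |d^4_{0,0}(β)|² = (-0.253606)² = 0.064316 (the z-rotation phases have unit modulus)

P=0.0643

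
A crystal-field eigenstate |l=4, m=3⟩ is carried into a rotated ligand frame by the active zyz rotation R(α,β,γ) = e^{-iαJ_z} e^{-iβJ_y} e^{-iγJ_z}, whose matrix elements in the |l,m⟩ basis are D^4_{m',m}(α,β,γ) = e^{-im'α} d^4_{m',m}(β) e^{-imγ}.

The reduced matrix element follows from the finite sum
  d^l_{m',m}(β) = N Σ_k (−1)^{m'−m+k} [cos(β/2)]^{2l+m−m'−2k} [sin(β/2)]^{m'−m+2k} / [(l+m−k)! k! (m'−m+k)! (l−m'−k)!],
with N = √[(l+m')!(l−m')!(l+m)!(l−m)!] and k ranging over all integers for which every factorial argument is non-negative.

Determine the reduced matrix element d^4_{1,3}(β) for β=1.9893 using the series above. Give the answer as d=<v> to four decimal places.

d^4_{1,3}(β=1.9893) via the finite sum:
c=cos(1.989300/2)=0.544796, s=sin(1.989300/2)=0.838568; N=√[120·6·5040·1]=1904.940944
k∈{2,3} keeps every argument non-negative
  k=2: (−1)^0·1904.9409/(240)·0.5448^6·0.8386^2 = +0.145933
  k=3: (−1)^1·1904.9409/(144)·0.5448^4·0.8386^4 = -0.576249
d^4_{1,3}(1.9893) = +0.145933 -0.576249 = -0.430316

d=-0.4303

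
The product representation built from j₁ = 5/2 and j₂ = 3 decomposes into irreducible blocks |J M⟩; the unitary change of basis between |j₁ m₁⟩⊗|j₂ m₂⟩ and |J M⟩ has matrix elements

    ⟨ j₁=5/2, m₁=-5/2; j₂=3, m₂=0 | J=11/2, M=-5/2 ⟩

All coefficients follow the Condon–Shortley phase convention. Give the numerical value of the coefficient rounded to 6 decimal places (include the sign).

j₁+j₂−J=0  J+j₁−j₂=5  J−j₁+j₂=6  j₁+j₂+J+1=12
(j₁±m₁, j₂±m₂, J±M) = (0,5,3,3,3,8)
P² = 24883200/11
sum k=0..0:
  [0] +1/4320 = 1/4320
S = 1/4320
C² = P²·S² = 4/33 ; C = +0.348155

+√(4/33) ≈ +0.348155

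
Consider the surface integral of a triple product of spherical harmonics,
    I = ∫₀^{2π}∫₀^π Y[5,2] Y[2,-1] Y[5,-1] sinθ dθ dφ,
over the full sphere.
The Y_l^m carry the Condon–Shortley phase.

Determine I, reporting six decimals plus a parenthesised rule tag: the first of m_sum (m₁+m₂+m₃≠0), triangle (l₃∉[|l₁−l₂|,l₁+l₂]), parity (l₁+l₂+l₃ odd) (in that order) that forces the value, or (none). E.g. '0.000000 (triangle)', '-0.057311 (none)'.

0.104819 (none)

Checks pass: Σm=0; 12 even; l₃=5∈[3,7].
(2·5+1)(2·2+1)(2·5+1) = 605
Δ: 2! 8! 2! / 13! → 1/38610
sum: t=0:+1/2880 t=1:−1/576 t=2:+1/2880 = -1/960
3j²(5 2 5; 0 0 0) = Δ·Π!·Σ² = 10/429  (sign +1)
sum: t=0:+1/1440 t=1:−1/2880 = 1/2880
3j²(5 2 5; 2 -1 -1) = Δ·Π!·Σ² = 7/715  (sign +1)
combine: 4πI² = 605·10/429·7/715 = 70/507
take √, sign +1: I = 0.10481902
No selection rule forces the value: the integral is nonzero (none).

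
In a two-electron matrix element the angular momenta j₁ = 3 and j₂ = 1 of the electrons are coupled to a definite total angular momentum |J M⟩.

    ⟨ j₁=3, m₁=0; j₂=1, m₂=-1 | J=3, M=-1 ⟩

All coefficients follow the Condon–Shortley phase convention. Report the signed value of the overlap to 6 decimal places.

triangle: 1!×5!×1!/8! = 120/40320
(j±m)!: 3!×3!×0!×2!×2!×4! = 3456
prefactor² = (2J+1)×Δ×N² = 72
  k=0: +1/(0!×1!×3!×0!×2!×1!) = 1/12
Σ = 1/12  ⇒  CG² = 72×(1/12)² = 1/2
CG = +√(1/2) = +0.707107

+0.707107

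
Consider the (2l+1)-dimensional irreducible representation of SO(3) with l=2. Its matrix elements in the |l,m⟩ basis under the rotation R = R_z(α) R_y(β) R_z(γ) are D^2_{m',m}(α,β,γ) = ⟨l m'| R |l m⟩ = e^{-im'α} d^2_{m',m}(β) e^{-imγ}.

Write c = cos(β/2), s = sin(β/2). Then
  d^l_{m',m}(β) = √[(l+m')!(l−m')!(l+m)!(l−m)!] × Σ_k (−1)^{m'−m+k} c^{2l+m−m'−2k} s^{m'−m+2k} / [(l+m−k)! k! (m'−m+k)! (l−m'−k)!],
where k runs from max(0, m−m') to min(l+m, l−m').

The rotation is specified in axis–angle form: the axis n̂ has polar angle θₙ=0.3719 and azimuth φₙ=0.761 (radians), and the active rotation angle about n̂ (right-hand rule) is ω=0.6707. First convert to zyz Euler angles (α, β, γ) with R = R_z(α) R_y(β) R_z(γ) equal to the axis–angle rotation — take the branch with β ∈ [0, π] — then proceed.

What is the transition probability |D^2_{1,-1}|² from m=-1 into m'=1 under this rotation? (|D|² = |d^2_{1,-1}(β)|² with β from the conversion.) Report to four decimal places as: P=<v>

P=0.0018

Axis–angle → zyz. n̂ = (sinθₙcosφₙ, sinθₙsinφₙ, cosθₙ) = (+0.263145, +0.250608, +0.931639), ω = 0.6707.
R = I cosω + sinω [n̂]ₓ + (1−cosω) n̂n̂ᵀ gives
  R = [+0.798386, -0.564761, +0.208865; +0.593330, +0.796991, -0.112980; -0.102657, +0.214128, +0.971396]
β = atan2(√(R₁₃²+R₂₃²), R₃₃) = 0.239754; α = atan2(R₂₃, R₁₃) mod 2π = 5.787339; γ = atan2(R₃₂, −R₃₁) mod 2π = 1.123747
D^2_{1,-1}(5.7873,0.2398,1.1237) = e^{-i·1·5.7873}·d^2_{1,-1}(0.2398)·e^{-i·-1·1.1237}. Compute d first:
Half-angle: c=0.992823, s=0.119590. N=√(6·1·1·6)=6.000000
Admissible k: 0..1 (factorial args all ≥0)
  k=0: (−1)^2·6.0000/(2)·0.9928^2·0.1196^2 = +0.042292
  k=1: (−1)^3·6.0000/(6)·0.9928^0·0.1196^4 = -0.000205
d^2_{1,-1}(0.2398) = +0.042292 -0.000205 = +0.042087
|D^2_{1,-1}|² = |d^2_{1,-1}(β)|² = (+0.042087)² = 0.001771 (the z-rotation phases have unit modulus)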